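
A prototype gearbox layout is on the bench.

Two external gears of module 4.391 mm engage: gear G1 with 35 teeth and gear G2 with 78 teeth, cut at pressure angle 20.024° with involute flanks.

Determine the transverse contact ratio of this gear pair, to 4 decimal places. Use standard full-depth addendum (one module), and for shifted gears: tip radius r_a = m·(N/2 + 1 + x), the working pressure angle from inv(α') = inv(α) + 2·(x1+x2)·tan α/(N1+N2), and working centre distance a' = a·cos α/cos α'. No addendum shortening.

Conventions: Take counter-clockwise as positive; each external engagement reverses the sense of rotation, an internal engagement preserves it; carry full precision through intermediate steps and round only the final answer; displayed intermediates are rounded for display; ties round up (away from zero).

1.7532

single-mesh involute tooth geometry (35T engaging 78T at module 4.391)
base radii: r_b1 = 72.197315, r_b2 = 160.896874
tip radii: r_a1 = 81.233500, r_a2 = 175.640000
no profile shift: α' = α, a' = a
action lengths: √(r_a1²−r_b1²) = 37.234785, √(r_a2²−r_b2²) = 70.438666
base pitch p_b = π·m·cos α = 12.960832
CR = (37.234785 + 70.438666 − 248.091500·sin 20.02400°)/12.960832 = 1.753245
contact ratio ≈ 1.7532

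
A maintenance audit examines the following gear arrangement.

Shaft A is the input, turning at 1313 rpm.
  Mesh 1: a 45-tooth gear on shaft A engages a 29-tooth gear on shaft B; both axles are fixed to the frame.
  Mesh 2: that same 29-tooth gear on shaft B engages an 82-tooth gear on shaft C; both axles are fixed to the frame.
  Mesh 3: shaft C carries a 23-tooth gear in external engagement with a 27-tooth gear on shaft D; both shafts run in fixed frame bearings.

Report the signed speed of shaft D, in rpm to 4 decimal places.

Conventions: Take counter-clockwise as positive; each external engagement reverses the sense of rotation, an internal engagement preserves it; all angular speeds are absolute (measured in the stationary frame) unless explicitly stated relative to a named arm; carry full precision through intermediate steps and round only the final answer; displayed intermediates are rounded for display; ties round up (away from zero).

-613.8008 rpm

recognized (4 fixed axles, 3 meshes): fixed-axis compound train
mesh 1 [45T→29T]: ω = 1313.0000×45/29 = 2037.4138 rpm, sense flips to −
mesh 2 [29T→82T]: ω = 2037.4138×29/82 = 720.5488 rpm, sense flips to +
mesh 3 [23T→27T]: ω = 720.5488×23/27 = 613.8008 rpm, sense flips to −
signed output speed = -613.8008 rpm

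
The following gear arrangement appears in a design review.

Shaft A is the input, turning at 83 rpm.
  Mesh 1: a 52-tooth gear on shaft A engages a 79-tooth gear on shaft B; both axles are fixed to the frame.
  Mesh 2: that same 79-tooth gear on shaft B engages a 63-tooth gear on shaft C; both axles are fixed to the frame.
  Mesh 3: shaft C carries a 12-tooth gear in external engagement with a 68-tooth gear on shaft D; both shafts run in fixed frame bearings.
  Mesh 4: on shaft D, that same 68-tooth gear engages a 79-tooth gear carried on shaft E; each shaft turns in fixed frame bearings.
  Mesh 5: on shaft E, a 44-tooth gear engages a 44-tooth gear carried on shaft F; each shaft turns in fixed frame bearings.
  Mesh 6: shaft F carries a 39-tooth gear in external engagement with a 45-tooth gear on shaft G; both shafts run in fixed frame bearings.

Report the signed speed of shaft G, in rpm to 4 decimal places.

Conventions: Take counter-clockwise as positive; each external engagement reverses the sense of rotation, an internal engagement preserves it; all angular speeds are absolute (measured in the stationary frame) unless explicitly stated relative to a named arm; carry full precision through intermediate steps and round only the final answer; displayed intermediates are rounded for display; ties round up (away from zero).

+9.0188 rpm

topology: fixed-axis compound train — 6 meshes, A→G
mesh 1 [52T→79T]: ω = 83.0000×52/79 = 54.6329 rpm, sense flips to −
mesh 2 [79T→63T]: ω = 54.6329×79/63 = 68.5079 rpm, sense flips to +
mesh 3 [12T→68T]: ω = 68.5079×12/68 = 12.0896 rpm, sense flips to −
mesh 4 [68T→79T]: ω = 12.0896×68/79 = 10.4063 rpm, sense flips to +
mesh 5 [44T→44T]: ω = 10.4063×44/44 = 10.4063 rpm, sense flips to −
mesh 6 [39T→45T]: ω = 10.4063×39/45 = 9.0188 rpm, sense flips to +
signed output speed = +9.0188 rpm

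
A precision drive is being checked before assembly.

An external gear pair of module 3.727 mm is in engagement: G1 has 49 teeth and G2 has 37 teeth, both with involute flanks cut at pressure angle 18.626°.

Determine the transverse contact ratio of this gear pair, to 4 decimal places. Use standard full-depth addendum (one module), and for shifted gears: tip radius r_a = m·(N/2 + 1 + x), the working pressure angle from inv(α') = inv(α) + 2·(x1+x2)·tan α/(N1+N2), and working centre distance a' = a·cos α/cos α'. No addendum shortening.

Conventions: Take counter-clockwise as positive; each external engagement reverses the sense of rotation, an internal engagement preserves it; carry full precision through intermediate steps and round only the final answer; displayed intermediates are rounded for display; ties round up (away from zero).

single-mesh involute tooth geometry (49T engaging 37T at module 3.727)
base radii: r_b1 = 86.528930, r_b2 = 65.338172
tip radii: r_a1 = 95.038500, r_a2 = 72.676500
no profile shift: α' = α, a' = a
action lengths: √(r_a1²−r_b1²) = 39.307261, √(r_a2²−r_b2²) = 31.824472
base pitch p_b = π·m·cos α = 11.095455
CR = (39.307261 + 31.824472 − 160.261000·sin 18.62600°)/11.095455 = 1.797680
contact ratio ≈ 1.7977

1.7977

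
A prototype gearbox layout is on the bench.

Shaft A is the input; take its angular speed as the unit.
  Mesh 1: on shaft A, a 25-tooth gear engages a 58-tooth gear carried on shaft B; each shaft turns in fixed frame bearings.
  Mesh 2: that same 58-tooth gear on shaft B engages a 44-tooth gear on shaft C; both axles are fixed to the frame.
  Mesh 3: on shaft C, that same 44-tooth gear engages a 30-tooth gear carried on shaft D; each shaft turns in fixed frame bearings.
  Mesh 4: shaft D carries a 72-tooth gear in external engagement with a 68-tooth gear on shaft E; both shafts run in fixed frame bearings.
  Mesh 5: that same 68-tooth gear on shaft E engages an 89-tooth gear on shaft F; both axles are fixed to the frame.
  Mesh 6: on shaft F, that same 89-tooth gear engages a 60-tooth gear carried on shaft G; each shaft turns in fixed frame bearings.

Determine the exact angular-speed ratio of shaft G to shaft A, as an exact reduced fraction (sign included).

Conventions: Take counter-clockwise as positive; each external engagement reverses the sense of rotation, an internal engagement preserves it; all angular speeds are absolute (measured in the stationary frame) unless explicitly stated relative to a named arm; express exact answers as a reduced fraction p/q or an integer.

class = fixed-axis compound train [6 meshes; 6 ratios multiply, 6 sense flips]
mesh 1 [25T→58T]: running ratio 25/58, sense −
mesh 2 [58T→44T]: running ratio 25/44, sense +
mesh 3 [44T→30T]: running ratio 5/6, sense −
mesh 4 [72T→68T]: running ratio 15/17, sense +
mesh 5 [68T→89T]: running ratio 60/89, sense −
mesh 6 [89T→60T]: running ratio 1, sense +
ω_out/ω_in = 1

1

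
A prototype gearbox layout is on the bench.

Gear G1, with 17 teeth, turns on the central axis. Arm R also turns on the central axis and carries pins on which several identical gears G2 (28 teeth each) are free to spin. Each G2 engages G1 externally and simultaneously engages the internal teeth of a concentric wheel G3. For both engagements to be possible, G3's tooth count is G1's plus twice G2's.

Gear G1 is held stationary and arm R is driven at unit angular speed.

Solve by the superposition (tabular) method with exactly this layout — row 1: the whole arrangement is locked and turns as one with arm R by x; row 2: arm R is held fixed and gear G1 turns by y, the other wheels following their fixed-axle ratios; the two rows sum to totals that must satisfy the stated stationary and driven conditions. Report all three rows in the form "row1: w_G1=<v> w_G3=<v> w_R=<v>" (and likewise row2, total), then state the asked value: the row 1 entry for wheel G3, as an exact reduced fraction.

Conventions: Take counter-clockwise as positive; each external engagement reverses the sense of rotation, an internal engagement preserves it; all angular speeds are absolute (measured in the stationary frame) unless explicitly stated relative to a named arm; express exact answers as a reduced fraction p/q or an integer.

row1: w_G1=1 w_G3=1 w_R=1
row2: w_G1=-1 w_G3=17/73 w_R=0
total: w_G1=0 w_G3=90/73 w_R=1
asked value: 1

topology: planetary set — G1 17T / G2 28T / G3 73T, arm = carrier (Willis)
row 1 (train locked, turned with arm): all members turn x
row 2 (arm held, sun turns y): ω_ring = −(17/73)·y, ω_arm = 0
boundary: total ω_sun = x + y = 0 and total ω_arm = x = 1  ⇒  y = -1, x = 1
row 2 ring = −(17/73)·(-1) = 17/73
totals (row 1 + row 2): sun 1 + (-1) = 0, ring 1 + 17/73 = 90/73, arm 1 + 0 = 1
asked cell (row1, ring) = 1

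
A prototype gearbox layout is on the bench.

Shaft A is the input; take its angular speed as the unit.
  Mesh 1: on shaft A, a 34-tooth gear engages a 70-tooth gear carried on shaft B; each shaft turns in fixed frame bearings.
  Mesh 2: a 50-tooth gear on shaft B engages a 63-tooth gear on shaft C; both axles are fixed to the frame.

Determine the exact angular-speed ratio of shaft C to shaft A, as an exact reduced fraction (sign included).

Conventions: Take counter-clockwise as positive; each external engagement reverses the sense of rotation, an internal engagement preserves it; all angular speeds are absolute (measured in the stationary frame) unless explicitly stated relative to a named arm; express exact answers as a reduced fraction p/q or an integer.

170/441

class = fixed-axis compound train [2 meshes; 2 ratios multiply, 2 sense flips]
mesh 1 [34T→70T]: running ratio 17/35, sense −
mesh 2 [50T→63T]: running ratio 170/441, sense +
ω_out/ω_in = 170/441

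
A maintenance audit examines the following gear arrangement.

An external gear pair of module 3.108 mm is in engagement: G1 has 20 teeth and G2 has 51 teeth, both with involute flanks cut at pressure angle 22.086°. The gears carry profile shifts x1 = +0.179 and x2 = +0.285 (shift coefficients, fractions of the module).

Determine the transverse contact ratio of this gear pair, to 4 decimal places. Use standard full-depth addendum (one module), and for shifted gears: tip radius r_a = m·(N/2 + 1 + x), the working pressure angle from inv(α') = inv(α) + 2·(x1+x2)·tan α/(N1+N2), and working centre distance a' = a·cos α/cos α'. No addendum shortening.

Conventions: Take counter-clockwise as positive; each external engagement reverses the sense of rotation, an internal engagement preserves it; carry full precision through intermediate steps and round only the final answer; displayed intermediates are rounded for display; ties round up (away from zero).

1.5017

topology: single-mesh involute geometry — m = 3.108, 20T/51T pair
base radii: r_b1 = 28.799366, r_b2 = 73.438384
tip radii: r_a1 = 34.744332, r_a2 = 83.247780
inv(α') = inv(22.086°) + 2·(+0.179+0.285)·tan α/(20+51) = 0.02560350  ⇒  α' = 23.78211°
a' = a·cos α / cos α' = 110.3340·cos 22.086°/cos 23.78211° = 111.724789
action lengths: √(r_a1²−r_b1²) = 19.436181, √(r_a2²−r_b2²) = 39.204549
base pitch p_b = π·m·cos α = 9.047588
CR = (19.436181 + 39.204549 − 111.724789·sin 23.78211°)/9.047588 = 1.501687
contact ratio ≈ 1.5017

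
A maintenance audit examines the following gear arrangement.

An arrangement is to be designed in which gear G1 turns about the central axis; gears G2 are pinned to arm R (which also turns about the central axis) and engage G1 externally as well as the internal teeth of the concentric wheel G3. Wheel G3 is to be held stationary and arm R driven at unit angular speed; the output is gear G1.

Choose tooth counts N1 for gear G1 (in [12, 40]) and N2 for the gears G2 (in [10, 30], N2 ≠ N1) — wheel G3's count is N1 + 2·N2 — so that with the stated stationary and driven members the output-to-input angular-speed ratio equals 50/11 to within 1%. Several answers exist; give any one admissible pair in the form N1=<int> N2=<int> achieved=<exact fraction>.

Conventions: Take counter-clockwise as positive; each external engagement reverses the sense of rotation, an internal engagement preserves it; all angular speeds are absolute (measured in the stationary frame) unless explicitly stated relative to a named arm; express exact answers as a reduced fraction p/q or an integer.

design class (target 50/11): planetary set
Willis with ω_ring = 0: ω_sun/ω_arm = (N1+N3)/N1; set equal to 50/11  ⇒  N3/N1 = 50/11 − 1 = 39/11
N3 = N1 + 2·N2  ⇒  N2/N1 = (N3/N1 − 1)/2 = (39/11 − 1)/2 = 14/11
smallest multiple with N1 ≥ 12 and N2 ≥ 10: k = 2  ⇒  N1 = 2·11 = 22, N2 = 2·14 = 28 (N1 ≤ 40, N2 ≤ 30, N2 ≠ N1 ✓), N3 = 22 + 2·28 = 78
check: (N1+N3)/N1 with N1 = 22, N3 = 78 gives 50/11; |achieved − target| = 0 ≤ 1/22 ✓

N1=22 N2=28 achieved=50/11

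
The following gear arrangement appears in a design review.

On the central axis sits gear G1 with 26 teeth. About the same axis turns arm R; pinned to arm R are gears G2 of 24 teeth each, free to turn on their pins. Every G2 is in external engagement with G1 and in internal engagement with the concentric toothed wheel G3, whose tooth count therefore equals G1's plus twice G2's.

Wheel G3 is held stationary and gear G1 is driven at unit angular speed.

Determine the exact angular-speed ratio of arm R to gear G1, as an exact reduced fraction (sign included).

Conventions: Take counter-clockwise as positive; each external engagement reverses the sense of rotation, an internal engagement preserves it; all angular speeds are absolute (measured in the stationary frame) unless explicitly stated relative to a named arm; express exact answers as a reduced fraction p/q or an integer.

13/50

class = planetary set [G3 = 26+2·24 = 74; Willis about the carrier]
ring teeth: 26 + 2·24 = 74
26(ω_sun−ω_arm) = −74(ω_ring−ω_arm),  ω_ring = 0, ω_sun = 1
26(1−ω_arm) = −74(0−ω_arm)  ⇒  100·ω_arm = 26  ⇒  ω_arm = 13/50
ω_out/ω_in = 13/50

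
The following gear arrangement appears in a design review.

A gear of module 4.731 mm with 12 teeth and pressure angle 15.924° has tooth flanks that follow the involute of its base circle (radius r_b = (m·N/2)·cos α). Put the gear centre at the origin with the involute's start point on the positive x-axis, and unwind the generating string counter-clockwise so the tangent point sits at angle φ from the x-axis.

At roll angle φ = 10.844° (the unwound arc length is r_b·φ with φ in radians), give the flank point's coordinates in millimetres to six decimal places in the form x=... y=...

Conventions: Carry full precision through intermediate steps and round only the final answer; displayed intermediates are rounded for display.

recognized (one wheel, involute flank): single-mesh tooth geometry, m = 4.731, N = 12
pitch radius r_p = m·N/2 = 4.731·12/2 = 28.386000
base radius r_b = r_p·cos α = 28.386000·cos 15.924° = 27.296729
roll angle φ = 10.844° = 0.18926350 rad
x = r_b·(cos φ + φ·sin φ) = 27.781253
y = r_b·(sin φ − φ·cos φ) = 0.061466

x=27.781253 y=0.061466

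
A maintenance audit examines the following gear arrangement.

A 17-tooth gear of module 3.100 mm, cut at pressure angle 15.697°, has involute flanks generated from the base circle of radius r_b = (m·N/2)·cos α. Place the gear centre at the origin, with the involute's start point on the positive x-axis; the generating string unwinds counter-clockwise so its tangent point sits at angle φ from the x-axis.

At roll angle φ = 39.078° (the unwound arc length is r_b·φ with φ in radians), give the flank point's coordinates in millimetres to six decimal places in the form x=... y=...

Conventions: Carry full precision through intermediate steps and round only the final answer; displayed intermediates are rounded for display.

single-mesh involute tooth geometry (17T wheel at module 3.100)
pitch radius r_p = m·N/2 = 3.100·17/2 = 26.350000
base radius r_b = r_p·cos α = 26.350000·cos 15.697° = 25.367301
roll angle φ = 39.078° = 0.68203977 rad
x = r_b·(cos φ + φ·sin φ) = 30.598830
y = r_b·(sin φ − φ·cos φ) = 2.560021

x=30.598830 y=2.560021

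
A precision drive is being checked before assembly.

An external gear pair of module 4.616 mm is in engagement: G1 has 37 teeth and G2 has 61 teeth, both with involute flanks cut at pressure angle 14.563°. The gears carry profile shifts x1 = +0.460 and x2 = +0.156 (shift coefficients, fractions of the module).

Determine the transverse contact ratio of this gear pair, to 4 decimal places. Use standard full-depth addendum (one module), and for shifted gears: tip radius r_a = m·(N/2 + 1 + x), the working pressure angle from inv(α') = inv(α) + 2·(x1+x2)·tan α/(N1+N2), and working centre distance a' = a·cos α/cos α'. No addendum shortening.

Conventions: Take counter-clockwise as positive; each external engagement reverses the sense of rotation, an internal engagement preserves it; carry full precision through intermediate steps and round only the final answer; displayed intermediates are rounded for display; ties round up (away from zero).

1.9172

single-mesh involute tooth geometry (37T engaging 61T at module 4.616)
base radii: r_b1 = 82.652376, r_b2 = 136.264728
tip radii: r_a1 = 92.135360, r_a2 = 146.124096
inv(α') = inv(14.563°) + 2·(+0.460+0.156)·tan α/(37+61) = 0.00888466  ⇒  α' = 16.91369°
a' = a·cos α / cos α' = 226.1840·cos 14.563°/cos 16.91369° = 228.814691
action lengths: √(r_a1²−r_b1²) = 40.712521, √(r_a2²−r_b2²) = 52.765286
base pitch p_b = π·m·cos α = 14.035681
CR = (40.712521 + 52.765286 − 228.814691·sin 16.91369°)/14.035681 = 1.917154
contact ratio ≈ 1.9172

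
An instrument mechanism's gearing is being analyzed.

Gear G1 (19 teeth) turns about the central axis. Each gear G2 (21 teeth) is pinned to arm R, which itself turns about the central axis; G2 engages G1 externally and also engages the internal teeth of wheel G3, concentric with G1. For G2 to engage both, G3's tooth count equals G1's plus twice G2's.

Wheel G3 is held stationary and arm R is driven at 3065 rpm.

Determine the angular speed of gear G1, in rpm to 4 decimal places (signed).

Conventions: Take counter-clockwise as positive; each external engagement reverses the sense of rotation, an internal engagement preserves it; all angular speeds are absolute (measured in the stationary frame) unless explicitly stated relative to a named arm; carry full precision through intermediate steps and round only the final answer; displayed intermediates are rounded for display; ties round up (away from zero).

recognized (axles ride arm R): planetary set, 19/21/61 teeth
normalise by the input: solve with ω_arm = 1, then scale by 3065 rpm
ring teeth: 19 + 2·21 = 61
19(ω_sun−ω_arm) = −61(ω_ring−ω_arm),  ω_ring = 0, ω_arm = 1
ω_sun = 1 − (61/19)(0−1) = 80/19
scale: ω_sun = 80/19 × 3065 rpm = +12905.2632 rpm

+12905.2632 rpm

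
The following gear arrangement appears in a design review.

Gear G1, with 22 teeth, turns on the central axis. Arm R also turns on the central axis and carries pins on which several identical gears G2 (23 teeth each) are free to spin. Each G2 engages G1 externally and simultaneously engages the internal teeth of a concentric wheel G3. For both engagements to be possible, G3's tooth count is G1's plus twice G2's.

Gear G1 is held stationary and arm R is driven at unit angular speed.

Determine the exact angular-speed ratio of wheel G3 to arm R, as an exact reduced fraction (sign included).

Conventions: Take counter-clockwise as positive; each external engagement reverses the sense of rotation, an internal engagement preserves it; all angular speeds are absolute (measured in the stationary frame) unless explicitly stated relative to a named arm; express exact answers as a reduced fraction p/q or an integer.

planetary set (22T centre, 23T on arm, 68T internal) — Willis relation
ring teeth: 22 + 2·23 = 68
22(ω_sun−ω_arm) = −68(ω_ring−ω_arm),  ω_sun = 0, ω_arm = 1
ω_ring = 1 − (22/68)(0−1) = 45/34
ω_out/ω_in = 45/34

45/34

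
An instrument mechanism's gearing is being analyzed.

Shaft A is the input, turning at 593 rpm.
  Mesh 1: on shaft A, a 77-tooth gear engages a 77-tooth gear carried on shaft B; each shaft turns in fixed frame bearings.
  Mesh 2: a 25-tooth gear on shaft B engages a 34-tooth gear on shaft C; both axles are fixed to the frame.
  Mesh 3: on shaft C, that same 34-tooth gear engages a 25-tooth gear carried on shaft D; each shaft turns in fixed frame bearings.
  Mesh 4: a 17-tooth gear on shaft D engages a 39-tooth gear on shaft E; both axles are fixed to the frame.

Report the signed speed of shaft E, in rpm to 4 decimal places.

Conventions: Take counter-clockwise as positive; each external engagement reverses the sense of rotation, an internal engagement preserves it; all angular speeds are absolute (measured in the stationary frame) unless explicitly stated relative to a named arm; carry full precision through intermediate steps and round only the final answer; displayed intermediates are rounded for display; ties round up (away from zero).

4-mesh fixed-axis compound train (all bearings frame-fixed)
mesh 1 [77T→77T]: ω = 593.0000×77/77 = 593.0000 rpm, sense flips to −
mesh 2 [25T→34T]: ω = 593.0000×25/34 = 436.0294 rpm, sense flips to +
mesh 3 [34T→25T]: ω = 436.0294×34/25 = 593.0000 rpm, sense flips to −
mesh 4 [17T→39T]: ω = 593.0000×17/39 = 258.4872 rpm, sense flips to +
signed output speed = +258.4872 rpm

+258.4872 rpm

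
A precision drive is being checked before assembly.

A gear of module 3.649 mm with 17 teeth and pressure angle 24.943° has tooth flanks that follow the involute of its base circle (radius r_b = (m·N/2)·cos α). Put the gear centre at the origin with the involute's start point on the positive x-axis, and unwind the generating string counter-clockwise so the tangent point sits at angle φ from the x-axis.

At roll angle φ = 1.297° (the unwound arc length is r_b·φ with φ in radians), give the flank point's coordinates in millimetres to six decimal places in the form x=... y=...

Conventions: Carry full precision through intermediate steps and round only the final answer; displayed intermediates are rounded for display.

single-mesh involute tooth geometry (17T wheel at module 3.649)
pitch radius r_p = m·N/2 = 3.649·17/2 = 31.016500
base radius r_b = r_p·cos α = 31.016500·cos 24.943° = 28.123522
roll angle φ = 1.297° = 0.02263692 rad
x = r_b·(cos φ + φ·sin φ) = 28.130727
y = r_b·(sin φ − φ·cos φ) = 0.000109

x=28.130727 y=0.000109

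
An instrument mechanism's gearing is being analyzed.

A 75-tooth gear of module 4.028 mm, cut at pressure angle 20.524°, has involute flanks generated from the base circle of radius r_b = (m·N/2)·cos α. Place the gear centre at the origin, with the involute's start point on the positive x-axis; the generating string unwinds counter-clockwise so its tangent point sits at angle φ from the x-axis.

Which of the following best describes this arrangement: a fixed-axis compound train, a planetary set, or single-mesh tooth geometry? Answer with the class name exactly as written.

single-mesh tooth geometry

topology: single-mesh involute geometry — m = 4.028, N = 75
classification: single-mesh tooth geometry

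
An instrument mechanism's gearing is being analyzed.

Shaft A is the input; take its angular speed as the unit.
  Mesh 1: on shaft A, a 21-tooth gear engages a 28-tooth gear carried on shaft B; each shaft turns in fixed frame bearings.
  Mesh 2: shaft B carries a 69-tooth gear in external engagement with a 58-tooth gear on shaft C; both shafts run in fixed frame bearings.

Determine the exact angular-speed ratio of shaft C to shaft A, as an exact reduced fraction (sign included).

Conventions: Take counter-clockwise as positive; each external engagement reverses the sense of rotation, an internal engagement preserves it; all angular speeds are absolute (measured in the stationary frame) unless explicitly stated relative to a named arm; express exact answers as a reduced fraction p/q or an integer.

class = fixed-axis compound train [2 meshes; 2 ratios multiply, 2 sense flips]
mesh 1 [21T→28T]: running ratio 3/4, sense −
mesh 2 [69T→58T]: running ratio 207/232, sense +
ω_out/ω_in = 207/232

207/232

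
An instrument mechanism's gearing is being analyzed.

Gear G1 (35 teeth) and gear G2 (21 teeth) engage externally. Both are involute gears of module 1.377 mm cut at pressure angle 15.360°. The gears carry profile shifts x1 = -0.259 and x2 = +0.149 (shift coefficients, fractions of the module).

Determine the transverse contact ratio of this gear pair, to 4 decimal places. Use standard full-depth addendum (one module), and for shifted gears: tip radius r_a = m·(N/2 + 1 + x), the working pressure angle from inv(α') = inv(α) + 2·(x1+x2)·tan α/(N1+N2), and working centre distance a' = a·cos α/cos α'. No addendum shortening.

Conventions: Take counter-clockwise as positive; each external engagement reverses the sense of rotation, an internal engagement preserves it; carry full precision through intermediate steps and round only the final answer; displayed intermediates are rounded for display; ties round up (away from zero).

class = single-mesh tooth geometry [involute pair 35T × 21T, m = 1.377]
base radii: r_b1 = 23.236751, r_b2 = 13.942051
tip radii: r_a1 = 25.117857, r_a2 = 16.040673
inv(α') = inv(15.360°) + 2·(-0.259+0.149)·tan α/(35+21) = 0.00553320  ⇒  α' = 14.49002°
a' = a·cos α / cos α' = 38.5560·cos 15.360°/cos 14.49002° = 38.400267
action lengths: √(r_a1²−r_b1²) = 9.537303, √(r_a2²−r_b2²) = 7.932365
base pitch p_b = π·m·cos α = 4.171452
CR = (9.537303 + 7.932365 − 38.400267·sin 14.49002°)/4.171452 = 1.884592
contact ratio ≈ 1.8846

1.8846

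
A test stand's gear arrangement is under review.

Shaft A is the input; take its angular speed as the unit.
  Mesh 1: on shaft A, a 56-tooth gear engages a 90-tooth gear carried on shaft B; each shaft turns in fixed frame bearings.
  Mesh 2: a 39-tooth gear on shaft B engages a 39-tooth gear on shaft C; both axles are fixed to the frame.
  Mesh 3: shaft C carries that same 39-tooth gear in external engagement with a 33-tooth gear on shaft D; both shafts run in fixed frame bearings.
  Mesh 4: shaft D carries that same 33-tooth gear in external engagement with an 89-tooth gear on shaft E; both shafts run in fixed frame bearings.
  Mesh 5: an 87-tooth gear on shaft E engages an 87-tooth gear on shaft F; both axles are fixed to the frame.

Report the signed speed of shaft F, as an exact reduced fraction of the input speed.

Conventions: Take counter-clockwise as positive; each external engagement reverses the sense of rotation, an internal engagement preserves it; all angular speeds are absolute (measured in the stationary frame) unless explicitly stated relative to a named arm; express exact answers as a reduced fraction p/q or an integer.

-364/1335

5-mesh fixed-axis compound train (all bearings frame-fixed)
mesh 1 [56T→90T]: |ω|/ω_in = 1×56/90 = 28/45, sense flips to −
mesh 2 [39T→39T]: |ω|/ω_in = (28/45)×39/39 = 28/45, sense flips to +
mesh 3 [39T→33T]: |ω|/ω_in = (28/45)×39/33 = 364/495, sense flips to −
mesh 4 [33T→89T]: |ω|/ω_in = (364/495)×33/89 = 364/1335, sense flips to +
mesh 5 [87T→87T]: |ω|/ω_in = (364/1335)×87/87 = 364/1335, sense flips to −
signed output speed (× input speed) = -364/1335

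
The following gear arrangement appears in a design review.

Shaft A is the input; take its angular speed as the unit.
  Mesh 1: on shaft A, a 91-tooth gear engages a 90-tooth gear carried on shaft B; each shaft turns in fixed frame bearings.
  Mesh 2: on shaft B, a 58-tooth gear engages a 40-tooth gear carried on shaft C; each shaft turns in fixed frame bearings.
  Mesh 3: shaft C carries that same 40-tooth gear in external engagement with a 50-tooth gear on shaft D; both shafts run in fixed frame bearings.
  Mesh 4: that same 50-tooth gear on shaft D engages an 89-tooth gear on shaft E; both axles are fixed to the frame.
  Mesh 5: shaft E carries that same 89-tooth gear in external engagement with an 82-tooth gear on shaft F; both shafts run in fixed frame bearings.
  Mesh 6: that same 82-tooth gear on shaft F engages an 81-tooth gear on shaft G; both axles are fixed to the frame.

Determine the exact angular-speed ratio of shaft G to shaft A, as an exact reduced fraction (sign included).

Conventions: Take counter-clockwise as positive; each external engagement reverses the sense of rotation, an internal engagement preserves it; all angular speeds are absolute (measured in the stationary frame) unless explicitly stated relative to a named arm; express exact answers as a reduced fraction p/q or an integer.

2639/3645

class = fixed-axis compound train [6 meshes; 6 ratios multiply, 6 sense flips]
mesh 1 [91T→90T]: running ratio 91/90, sense −
mesh 2 [58T→40T]: running ratio 2639/1800, sense +
mesh 3 [40T→50T]: running ratio 2639/2250, sense −
mesh 4 [50T→89T]: running ratio 2639/4005, sense +
mesh 5 [89T→82T]: running ratio 2639/3690, sense −
mesh 6 [82T→81T]: running ratio 2639/3645, sense +
ω_out/ω_in = 2639/3645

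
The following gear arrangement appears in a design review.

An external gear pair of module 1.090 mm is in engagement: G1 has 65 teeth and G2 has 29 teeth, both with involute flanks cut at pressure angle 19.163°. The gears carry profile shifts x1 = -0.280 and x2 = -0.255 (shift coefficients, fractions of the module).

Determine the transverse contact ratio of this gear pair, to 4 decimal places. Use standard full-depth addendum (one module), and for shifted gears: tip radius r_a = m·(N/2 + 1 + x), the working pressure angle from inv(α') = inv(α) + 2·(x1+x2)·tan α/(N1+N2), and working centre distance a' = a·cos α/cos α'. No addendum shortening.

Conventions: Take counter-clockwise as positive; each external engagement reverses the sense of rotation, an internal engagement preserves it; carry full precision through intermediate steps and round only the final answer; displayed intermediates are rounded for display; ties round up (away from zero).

1.9465

class = single-mesh tooth geometry [involute pair 65T × 29T, m = 1.090]
base radii: r_b1 = 33.462049, r_b2 = 14.929222
tip radii: r_a1 = 36.209800, r_a2 = 16.617050
inv(α') = inv(19.163°) + 2·(-0.280-0.255)·tan α/(65+29) = 0.00909975  ⇒  α' = 17.04586°
a' = a·cos α / cos α' = 51.2300·cos 19.163°/cos 17.04586° = 50.614757
action lengths: √(r_a1²−r_b1²) = 13.836216, √(r_a2²−r_b2²) = 7.296895
base pitch p_b = π·m·cos α = 3.234589
CR = (13.836216 + 7.296895 − 50.614757·sin 17.04586°)/3.234589 = 1.946475
contact ratio ≈ 1.9465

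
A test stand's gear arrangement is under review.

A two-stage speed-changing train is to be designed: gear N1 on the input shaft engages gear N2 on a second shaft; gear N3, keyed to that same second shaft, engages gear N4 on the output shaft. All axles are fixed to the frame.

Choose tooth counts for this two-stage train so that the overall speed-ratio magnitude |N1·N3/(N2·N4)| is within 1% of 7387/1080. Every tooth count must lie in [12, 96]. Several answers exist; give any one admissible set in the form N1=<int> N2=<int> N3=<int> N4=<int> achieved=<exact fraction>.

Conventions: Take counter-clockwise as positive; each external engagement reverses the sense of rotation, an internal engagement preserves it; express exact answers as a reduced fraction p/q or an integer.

2-stage fixed-axis compound train for ratio 7387/1080
target = 7387/1080 in lowest terms: an exact hit needs N1·N3 = k·7387 and N2·N4 = k·1080 for one integer k, every count in [12, 96]; additionally prefer no 1:1 stage (N1 ≠ N2, N3 ≠ N4)
k = 1: N1·N3 = 7387 = 83·89, N2·N4 = 1080 = 12·90
achieved = 83·89/(12·90) = 7387/1080; |achieved − target| = 0 ≤ 7387/108000 ✓

N1=83 N2=12 N3=89 N4=90 achieved=7387/1080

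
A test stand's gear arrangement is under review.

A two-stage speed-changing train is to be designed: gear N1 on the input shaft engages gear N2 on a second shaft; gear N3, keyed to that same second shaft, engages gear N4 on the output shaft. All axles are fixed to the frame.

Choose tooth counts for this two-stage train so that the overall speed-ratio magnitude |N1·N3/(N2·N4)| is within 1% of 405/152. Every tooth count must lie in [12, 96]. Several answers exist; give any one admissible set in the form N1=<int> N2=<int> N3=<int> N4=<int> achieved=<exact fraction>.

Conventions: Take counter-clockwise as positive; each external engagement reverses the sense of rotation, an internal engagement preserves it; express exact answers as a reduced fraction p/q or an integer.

design class (target 405/152): fixed-axis compound train
target = 405/152 in lowest terms: an exact hit needs N1·N3 = k·405 and N2·N4 = k·152 for one integer k, every count in [12, 96]; additionally prefer no 1:1 stage (N1 ≠ N2, N3 ≠ N4)
k = 1: no 1:1-free in-range split of k·405 and k·152 into factor pairs; take k = 2
k = 2: N1·N3 = 810 = 15·54, N2·N4 = 304 = 16·19
achieved = 15·54/(16·19) = 405/152; |achieved − target| = 0 ≤ 81/3040 ✓

N1=15 N2=16 N3=54 N4=19 achieved=405/152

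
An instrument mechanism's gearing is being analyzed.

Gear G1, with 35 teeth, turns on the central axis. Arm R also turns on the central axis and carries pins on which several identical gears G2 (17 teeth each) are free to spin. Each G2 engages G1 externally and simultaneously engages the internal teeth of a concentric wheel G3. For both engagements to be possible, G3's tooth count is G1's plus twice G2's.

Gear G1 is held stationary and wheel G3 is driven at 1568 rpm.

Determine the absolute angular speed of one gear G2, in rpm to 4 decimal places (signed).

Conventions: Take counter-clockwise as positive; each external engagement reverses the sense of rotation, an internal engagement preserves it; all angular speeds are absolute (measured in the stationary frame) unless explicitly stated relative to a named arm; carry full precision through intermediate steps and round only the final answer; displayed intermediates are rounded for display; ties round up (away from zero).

+3182.1176 rpm

topology: planetary set — G1 35T / G2 17T / G3 69T, arm = carrier (Willis)
normalise by the input: solve with ω_ring = 1, then scale by 1568 rpm
ring teeth: 35 + 2·17 = 69
35(ω_sun−ω_arm) = −69(ω_ring−ω_arm),  ω_sun = 0, ω_ring = 1
35(0−ω_arm) = −69(1−ω_arm)  ⇒  104·ω_arm = 69  ⇒  ω_arm = 69/104
sun–planet mesh: 35·(0−69/104) = −17·(ω_p−ω_arm)  ⇒  ω_p−ω_arm = 2415/1768
ω_p = 69/104 + 2415/1768 = 69/34
scale: ω_p = 69/34 × 1568 rpm = +3182.1176 rpm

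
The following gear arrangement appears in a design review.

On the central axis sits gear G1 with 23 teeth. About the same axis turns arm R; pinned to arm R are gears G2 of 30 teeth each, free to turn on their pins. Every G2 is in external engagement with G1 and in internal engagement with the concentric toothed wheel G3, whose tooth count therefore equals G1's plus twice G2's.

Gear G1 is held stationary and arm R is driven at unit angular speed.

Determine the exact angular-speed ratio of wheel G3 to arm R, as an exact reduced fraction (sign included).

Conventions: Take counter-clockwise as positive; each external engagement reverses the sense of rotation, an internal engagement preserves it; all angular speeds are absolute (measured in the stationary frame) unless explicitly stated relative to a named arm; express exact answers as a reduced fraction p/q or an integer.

106/83

class = planetary set [G3 = 23+2·30 = 83; Willis about the carrier]
ring teeth: 23 + 2·30 = 83
23(ω_sun−ω_arm) = −83(ω_ring−ω_arm),  ω_sun = 0, ω_arm = 1
ω_ring = 1 − (23/83)(0−1) = 106/83
ω_out/ω_in = 106/83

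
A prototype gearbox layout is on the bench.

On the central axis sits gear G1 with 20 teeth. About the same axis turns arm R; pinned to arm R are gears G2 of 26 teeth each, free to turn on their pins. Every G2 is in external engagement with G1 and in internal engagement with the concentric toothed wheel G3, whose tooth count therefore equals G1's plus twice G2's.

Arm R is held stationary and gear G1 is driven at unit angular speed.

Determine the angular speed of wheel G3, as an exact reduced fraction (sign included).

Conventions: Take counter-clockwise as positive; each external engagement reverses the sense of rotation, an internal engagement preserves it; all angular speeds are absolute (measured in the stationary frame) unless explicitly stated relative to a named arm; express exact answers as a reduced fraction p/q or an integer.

recognized (axles ride arm R): planetary set, 20/26/72 teeth
ring teeth: 20 + 2·26 = 72
20(ω_sun−ω_arm) = −72(ω_ring−ω_arm),  ω_arm = 0, ω_sun = 1
ω_ring = 0 − (20/72)(1−0) = -5/18
exact speed ratio = -5/18

-5/18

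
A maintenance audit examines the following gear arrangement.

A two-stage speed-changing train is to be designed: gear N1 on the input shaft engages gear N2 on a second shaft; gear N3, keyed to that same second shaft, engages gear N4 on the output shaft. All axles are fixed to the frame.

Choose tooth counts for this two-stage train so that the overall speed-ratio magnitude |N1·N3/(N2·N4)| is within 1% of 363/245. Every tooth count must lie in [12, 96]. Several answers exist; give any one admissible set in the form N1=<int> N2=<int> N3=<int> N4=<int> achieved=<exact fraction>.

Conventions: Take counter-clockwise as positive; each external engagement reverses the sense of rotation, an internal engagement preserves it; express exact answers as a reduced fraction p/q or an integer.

2-stage fixed-axis compound train for ratio 363/245
target = 363/245 in lowest terms: an exact hit needs N1·N3 = k·363 and N2·N4 = k·245 for one integer k, every count in [12, 96]; additionally prefer no 1:1 stage (N1 ≠ N2, N3 ≠ N4)
k = 1: no 1:1-free in-range split of k·363 and k·245 into factor pairs; take k = 2
k = 2: N1·N3 = 726 = 22·33, N2·N4 = 490 = 14·35
achieved = 22·33/(14·35) = 363/245; |achieved − target| = 0 ≤ 363/24500 ✓

N1=22 N2=14 N3=33 N4=35 achieved=363/245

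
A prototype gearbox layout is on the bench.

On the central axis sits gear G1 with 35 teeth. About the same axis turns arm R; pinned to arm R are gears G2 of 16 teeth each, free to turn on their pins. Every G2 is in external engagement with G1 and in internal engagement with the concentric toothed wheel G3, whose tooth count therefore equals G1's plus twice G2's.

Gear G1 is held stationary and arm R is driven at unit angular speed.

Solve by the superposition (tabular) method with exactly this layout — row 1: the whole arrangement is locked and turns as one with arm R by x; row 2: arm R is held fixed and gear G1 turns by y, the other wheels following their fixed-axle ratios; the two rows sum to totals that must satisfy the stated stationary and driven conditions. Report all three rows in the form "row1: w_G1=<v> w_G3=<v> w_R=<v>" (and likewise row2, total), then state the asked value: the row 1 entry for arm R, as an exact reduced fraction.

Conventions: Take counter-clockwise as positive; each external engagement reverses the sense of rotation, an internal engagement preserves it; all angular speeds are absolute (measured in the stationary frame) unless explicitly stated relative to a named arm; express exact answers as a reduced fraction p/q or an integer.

topology: planetary set — G1 35T / G2 16T / G3 67T, arm = carrier (Willis)
row 1 (train locked, turned with arm): all members turn x
superposition row 2 [arm held]: sun y, ring −(35/67)·y, arm 0
boundary: total ω_sun = x + y = 0 and total ω_arm = x = 1  ⇒  y = -1, x = 1
row 2 ring = −(35/67)·(-1) = 35/67
totals (row 1 + row 2): sun 1 + (-1) = 0, ring 1 + 35/67 = 102/67, arm 1 + 0 = 1
asked cell (row1, arm) = 1

row1: w_G1=1 w_G3=1 w_R=1
row2: w_G1=-1 w_G3=35/67 w_R=0
total: w_G1=0 w_G3=102/67 w_R=1
asked value: 1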